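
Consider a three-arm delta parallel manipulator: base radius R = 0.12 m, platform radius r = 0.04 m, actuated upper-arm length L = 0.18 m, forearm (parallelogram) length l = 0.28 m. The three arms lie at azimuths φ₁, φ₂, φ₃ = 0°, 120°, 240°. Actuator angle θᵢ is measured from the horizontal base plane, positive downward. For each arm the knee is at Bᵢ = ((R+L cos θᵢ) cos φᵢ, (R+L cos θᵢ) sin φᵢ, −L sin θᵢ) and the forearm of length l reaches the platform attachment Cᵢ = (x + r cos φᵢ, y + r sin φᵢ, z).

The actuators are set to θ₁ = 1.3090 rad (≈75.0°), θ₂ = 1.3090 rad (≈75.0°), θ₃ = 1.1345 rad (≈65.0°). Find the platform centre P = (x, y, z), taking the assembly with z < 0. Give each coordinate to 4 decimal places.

(-0.0155, -0.0268, -0.4136)

arm 1 at φ=0.0°: (R−r)+L cos θ1 = 0.1266;  S1 = (0.1266, 0.0000, -0.1739)
S2 = (0.1266·cos120.0°, 0.1266·sin120.0°, -0.1739) = (-0.0633, 0.1096, -0.1739)
arm 3 at φ=240.0°: (R−r)+L cos θ3 = 0.1561;  S3 = (-0.0780, -0.1352, -0.1631)
eliminate P² terms by subtracting sphere 1 from 2 and 3
linear system: -0.3798x+0.2193y = 0.0000−0.0000z; -0.4092x+-0.2703y = 0.0047−0.0215z
det = 0.1924;  x = -0.0054+0.0245z,  y = -0.0093+0.0424z
quadratic in z: (1.0024)z²+(0.3405)z+(-0.0307)=0, √Δ=0.4888 → z ∈ {-0.4136, 0.0740}; z = -0.4136 (taking z<0)
x = -0.0155, y = -0.0268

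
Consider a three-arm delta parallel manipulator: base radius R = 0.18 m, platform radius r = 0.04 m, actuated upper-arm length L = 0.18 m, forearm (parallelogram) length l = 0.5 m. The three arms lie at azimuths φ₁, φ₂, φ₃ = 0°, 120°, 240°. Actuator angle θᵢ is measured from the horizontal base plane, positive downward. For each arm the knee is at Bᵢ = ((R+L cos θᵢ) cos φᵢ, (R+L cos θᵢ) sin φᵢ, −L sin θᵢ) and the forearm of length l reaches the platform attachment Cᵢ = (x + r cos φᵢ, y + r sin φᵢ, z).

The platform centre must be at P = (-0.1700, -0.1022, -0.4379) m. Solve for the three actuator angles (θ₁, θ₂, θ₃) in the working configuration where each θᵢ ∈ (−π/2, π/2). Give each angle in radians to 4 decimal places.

φ1=0.0° → target in arm frame (-0.1700, -0.1022)
  A=0.3100, B=-0.4379, C=(l²−L²−A²−y'²−z²)/(2L)=-0.2242
  γ=atan2(-0.4379,0.3100)=-0.9548;  ψ=arccos(-0.4178)=2.0018;  θ1=γ+ψ≈1.0471
rotate P by −φ2: (-0.0035, 0.1983, -0.4379)
  A cos θ + B sin θ = C:  0.1435·cos θ + -0.4379·sin θ = -0.0947
  √(A²+B²)=0.4608;  θ2 = -1.2541+1.7777 ≈ 0.5236
rotate P by −φ3: (0.1735, -0.0961, -0.4379)
  A cos θ + B sin θ = C:  -0.0335·cos θ + -0.4379·sin θ = 0.0430
  θ3 = atan2(B,A) + arccos(C/0.4392) = -0.1744

θ₁ = 1.0471, θ₂ = 0.5236, θ₃ = -0.1744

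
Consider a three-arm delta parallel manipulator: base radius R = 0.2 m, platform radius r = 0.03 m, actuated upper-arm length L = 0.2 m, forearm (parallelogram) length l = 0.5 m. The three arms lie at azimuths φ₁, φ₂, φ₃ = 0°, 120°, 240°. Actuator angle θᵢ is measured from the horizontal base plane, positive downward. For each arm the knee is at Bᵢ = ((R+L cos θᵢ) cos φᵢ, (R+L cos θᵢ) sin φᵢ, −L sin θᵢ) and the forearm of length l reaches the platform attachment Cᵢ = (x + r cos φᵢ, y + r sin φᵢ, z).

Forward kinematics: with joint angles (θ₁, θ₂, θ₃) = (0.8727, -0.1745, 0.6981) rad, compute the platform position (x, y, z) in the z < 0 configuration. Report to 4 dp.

(-0.1065, 0.1231, -0.4193)

φ1=0.0°: virtual centre (0.2986, 0.0000, -0.1532), radius l
centre 2 = (0.3670·cos120.0°, 0.3670·sin120.0°, 0.0347) = (-0.1835, 0.3178, 0.0347)
centre 3 = (0.3232·cos240.0°, 0.3232·sin240.0°, -0.1286) = (-0.1616, -0.2799, -0.1286)
eliminate P² terms by subtracting sphere 1 from 2 and 3
[-0.9641 0.6356 0.3759]·P = 0.0233;  [-0.9203 -0.5598 0.0493]·P = 0.0084
Cramer: x(z) = -0.0163+0.2150z;  y(z) = 0.0118-0.2653z
sphere 1 gives Az²+Bz+C=0 with A=1.1166, B=0.1648, C=-0.1272;  B²−4AC=0.5955;  roots -0.4193, 0.2718;  negative root z = -0.4193
x = -0.1065, y = 0.1231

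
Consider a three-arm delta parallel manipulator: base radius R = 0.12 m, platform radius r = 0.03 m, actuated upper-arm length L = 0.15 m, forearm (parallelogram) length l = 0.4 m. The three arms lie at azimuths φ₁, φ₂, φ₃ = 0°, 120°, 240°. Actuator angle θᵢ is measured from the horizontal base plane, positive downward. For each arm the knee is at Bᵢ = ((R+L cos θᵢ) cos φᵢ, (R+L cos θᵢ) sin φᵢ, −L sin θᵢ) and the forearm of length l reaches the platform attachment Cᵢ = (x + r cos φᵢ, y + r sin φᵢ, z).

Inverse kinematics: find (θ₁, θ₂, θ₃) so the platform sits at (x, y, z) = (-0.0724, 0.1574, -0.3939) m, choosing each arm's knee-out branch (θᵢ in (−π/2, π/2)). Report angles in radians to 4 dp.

φ1=0.0° → target in arm frame (-0.0724, 0.1574)
  e−x'=0.1624;  (l²−L²−(e−x')²−y'²−z²)/2L = -0.2294
  √(A²+B²)=0.4261;  θ1 = -1.1797+2.1392 ≈ 0.9595
arm 2 (φ=120.0°): x'=0.1725, y'=-0.0160
  e−x'=-0.0825;  (l²−L²−(e−x')²−y'²−z²)/2L = -0.0824
  θ2 = atan2(B,A) + arccos(C/0.4024) = -0.0003
rotate P by −φ3: (-0.1001, -0.1414, -0.3939)
  e−x'=0.1901;  (l²−L²−(e−x')²−y'²−z²)/2L = -0.2460
  γ=atan2(-0.3939,0.1901)=-1.1211;  ψ=arccos(-0.5624)=2.1681;  θ3=γ+ψ≈1.0469

θ₁ = 0.9595, θ₂ = -0.0003, θ₃ = 1.0469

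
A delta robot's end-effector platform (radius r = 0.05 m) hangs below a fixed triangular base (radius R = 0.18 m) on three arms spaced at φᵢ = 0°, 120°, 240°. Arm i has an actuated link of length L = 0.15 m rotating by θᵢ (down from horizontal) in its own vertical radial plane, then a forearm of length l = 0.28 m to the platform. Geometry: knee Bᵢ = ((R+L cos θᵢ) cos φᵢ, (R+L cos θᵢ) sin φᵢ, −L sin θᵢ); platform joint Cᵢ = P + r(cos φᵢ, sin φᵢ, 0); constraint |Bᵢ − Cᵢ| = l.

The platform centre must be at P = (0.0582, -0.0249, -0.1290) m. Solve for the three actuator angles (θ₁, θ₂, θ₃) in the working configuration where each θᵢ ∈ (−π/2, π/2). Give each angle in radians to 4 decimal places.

arm 1 (φ=0.0°): x'=0.0582, y'=-0.0249
  A=0.0718, B=-0.1290, C=(l²−L²−A²−y'²−z²)/(2L)=0.1116
  γ=atan2(-0.1290,0.0718)=-1.0629;  ψ=arccos(0.7560)=0.7136;  θ1=γ+ψ≈-0.3493
arm 2 (φ=120.0°): x'=-0.0507, y'=-0.0380
  A cos θ + B sin θ = C:  0.1807·cos θ + -0.1290·sin θ = 0.0173
  θ2 = atan2(B,A) + arccos(C/0.2220) = 0.8729
rotate P by −φ3: (-0.0075, 0.0629, -0.1290)
  A=0.1375, B=-0.1290, C=(l²−L²−A²−y'²−z²)/(2L)=0.0546
  γ=atan2(-0.1290,0.1375)=-0.7534;  ψ=arccos(0.2898)=1.2768;  θ3=γ+ψ≈0.5234

θ₁ = -0.3493, θ₂ = 0.8729, θ₃ = 0.5234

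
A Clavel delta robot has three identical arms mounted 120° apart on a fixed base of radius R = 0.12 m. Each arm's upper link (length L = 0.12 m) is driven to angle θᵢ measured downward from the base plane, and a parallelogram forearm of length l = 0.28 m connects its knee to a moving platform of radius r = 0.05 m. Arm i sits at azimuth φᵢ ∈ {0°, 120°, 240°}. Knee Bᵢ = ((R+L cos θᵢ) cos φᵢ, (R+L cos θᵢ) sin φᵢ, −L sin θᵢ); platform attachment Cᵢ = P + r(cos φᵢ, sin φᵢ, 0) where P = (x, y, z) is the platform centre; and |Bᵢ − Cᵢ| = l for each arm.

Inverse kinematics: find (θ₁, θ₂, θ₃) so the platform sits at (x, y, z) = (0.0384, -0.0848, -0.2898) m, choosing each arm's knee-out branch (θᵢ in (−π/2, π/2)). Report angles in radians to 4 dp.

θ₁ = 0.5231, θ₂ = 1.1342, θ₃ = 0.4362

φ1=0.0° → target in arm frame (0.0384, -0.0848)
  A=0.0316, B=-0.2898, C=(l²−L²−A²−y'²−z²)/(2L)=-0.1174
  θ1 = atan2(B,A) + arccos(C/0.2915) = 0.5231
rotate P by −φ2: (-0.0926, 0.0091, -0.2898)
  A=0.1626, B=-0.2898, C=(l²−L²−A²−y'²−z²)/(2L)=-0.1938
  θ2 = atan2(B,A) + arccos(C/0.3323) = 1.1342
φ3=240.0° → target in arm frame (0.0542, 0.0757)
  A=0.0158, B=-0.2898, C=(l²−L²−A²−y'²−z²)/(2L)=-0.1082
  γ=atan2(-0.2898,0.0158)=-1.5165;  ψ=arccos(-0.3726)=1.9526;  θ3=γ+ψ≈0.4362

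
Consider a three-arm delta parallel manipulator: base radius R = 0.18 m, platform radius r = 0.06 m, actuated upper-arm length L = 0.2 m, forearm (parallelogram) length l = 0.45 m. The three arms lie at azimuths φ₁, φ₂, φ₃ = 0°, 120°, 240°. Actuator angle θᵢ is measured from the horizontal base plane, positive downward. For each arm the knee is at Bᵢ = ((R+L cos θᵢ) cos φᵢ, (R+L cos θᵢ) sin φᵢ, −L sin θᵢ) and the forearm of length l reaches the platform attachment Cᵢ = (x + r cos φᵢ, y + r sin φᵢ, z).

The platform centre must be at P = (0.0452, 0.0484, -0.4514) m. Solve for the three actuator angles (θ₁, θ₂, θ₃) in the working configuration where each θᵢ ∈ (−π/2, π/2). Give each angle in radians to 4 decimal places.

θ₁ = 0.4364, θ₂ = 0.5237, θ₃ = 0.7856

arm 1 (φ=0.0°): x'=0.0452, y'=0.0484
  A=0.0748, B=-0.4514, C=(l²−L²−A²−y'²−z²)/(2L)=-0.1230
  γ=atan2(-0.4514,0.0748)=-1.4066;  ψ=arccos(-0.2688)=1.8430;  θ1=γ+ψ≈0.4364
rotate P by −φ2: (0.0193, -0.0633, -0.4514)
  A cos θ + B sin θ = C:  0.1007·cos θ + -0.4514·sin θ = -0.1385
  γ=atan2(-0.4514,0.1007)=-1.3513;  ψ=arccos(-0.2995)=1.8750;  θ2=γ+ψ≈0.5237
φ3=240.0° → target in arm frame (-0.0645, 0.0149)
  A=0.1845, B=-0.4514, C=(l²−L²−A²−y'²−z²)/(2L)=-0.1888
  θ3 = atan2(B,A) + arccos(C/0.4877) = 0.7856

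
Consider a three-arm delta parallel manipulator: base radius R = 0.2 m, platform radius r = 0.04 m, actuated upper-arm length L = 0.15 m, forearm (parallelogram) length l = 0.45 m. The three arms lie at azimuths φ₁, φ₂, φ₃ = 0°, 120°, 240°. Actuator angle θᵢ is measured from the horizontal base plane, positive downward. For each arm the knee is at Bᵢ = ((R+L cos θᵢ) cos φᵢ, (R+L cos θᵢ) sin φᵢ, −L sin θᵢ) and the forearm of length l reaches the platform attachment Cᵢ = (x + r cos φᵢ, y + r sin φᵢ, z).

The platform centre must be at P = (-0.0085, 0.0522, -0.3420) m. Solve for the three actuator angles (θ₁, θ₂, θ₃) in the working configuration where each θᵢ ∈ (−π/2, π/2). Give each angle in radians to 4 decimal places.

arm 1 (φ=0.0°): x'=-0.0085, y'=0.0522
  e−x'=0.1685;  (l²−L²−(e−x')²−y'²−z²)/2L = 0.1064
  θ1 = atan2(B,A) + arccos(C/0.3813) = 0.1750
φ2=120.0° → target in arm frame (0.0495, -0.0187)
  A=0.1105, B=-0.3420, C=(l²−L²−A²−y'²−z²)/(2L)=0.1682
  γ=atan2(-0.3420,0.1105)=-1.2582;  ψ=arccos(0.4680)=1.0837;  θ2=γ+ψ≈-0.1744
rotate P by −φ3: (-0.0410, -0.0335, -0.3420)
  A cos θ + B sin θ = C:  0.2010·cos θ + -0.3420·sin θ = 0.0718
  γ=atan2(-0.3420,0.2010)=-1.0396;  ψ=arccos(0.1809)=1.3888;  θ3=γ+ψ≈0.3493

θ₁ = 0.1750, θ₂ = -0.1744, θ₃ = 0.3493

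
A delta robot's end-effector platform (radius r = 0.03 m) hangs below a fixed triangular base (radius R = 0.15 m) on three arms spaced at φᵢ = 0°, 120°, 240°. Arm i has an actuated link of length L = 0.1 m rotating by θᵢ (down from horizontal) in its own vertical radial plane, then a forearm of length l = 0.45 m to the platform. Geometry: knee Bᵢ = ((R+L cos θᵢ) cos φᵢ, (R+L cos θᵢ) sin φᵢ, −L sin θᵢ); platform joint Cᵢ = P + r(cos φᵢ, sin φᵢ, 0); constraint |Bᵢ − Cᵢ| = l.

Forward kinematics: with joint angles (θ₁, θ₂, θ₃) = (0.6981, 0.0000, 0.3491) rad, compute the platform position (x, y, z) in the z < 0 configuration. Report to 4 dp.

φ1=0.0°: virtual centre (0.1966, 0.0000, -0.0643), radius l
arm 2 at φ=120.0°: ρ2 = 0.2200;  centre 2 = (-0.1100, 0.1905, 0.0000)
arm 3 at φ=240.0°: ρ3 = 0.2140;  centre 3 = (-0.1070, -0.1853, -0.0342)
eliminate P² terms by subtracting sphere 1 from 2 and 3
linear system: -0.6132x+0.3811y = 0.0056−0.1286z; -0.6072x+-0.3706y = 0.0042−0.0601z
det = 0.4586;  x = -0.0080+0.1538z,  y = 0.0019+-0.0898z
sphere 1 gives Az²+Bz+C=0 with A=1.0317, B=0.0653, C=-0.1565;  B²−4AC=0.6501;  roots -0.4224, 0.3591;  negative root z = -0.4224
x = -0.0730, y = 0.0398

(-0.0730, 0.0398, -0.4224)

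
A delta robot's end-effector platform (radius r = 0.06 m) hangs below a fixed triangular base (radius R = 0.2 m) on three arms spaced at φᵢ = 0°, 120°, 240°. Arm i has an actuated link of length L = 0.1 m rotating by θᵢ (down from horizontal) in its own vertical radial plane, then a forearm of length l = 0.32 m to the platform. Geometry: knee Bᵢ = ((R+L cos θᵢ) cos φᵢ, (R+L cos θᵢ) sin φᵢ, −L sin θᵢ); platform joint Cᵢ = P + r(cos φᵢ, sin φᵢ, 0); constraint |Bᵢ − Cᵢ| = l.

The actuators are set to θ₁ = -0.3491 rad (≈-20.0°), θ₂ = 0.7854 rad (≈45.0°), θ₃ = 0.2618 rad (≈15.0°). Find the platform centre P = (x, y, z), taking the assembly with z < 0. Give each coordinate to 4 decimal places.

(0.0608, -0.0383, -0.2322)

arm 1 at φ=0.0°: e+L cos θ1 = 0.2340;  centre 1 = (0.2340, 0.0000, 0.0342)
arm 2 at φ=120.0°: e+L cos θ2 = 0.2107;  centre 2 = (-0.1054, 0.1825, -0.0707)
φ3=240.0°: virtual centre (-0.1183, -0.2049, -0.0259), radius l
eliminate P² terms by subtracting sphere 1 from 2 and 3
linear system: -0.6786x+0.3650y = -0.0065−-0.2098z; -0.7045x+-0.4098y = 0.0007−-0.1202z
det = 0.5352;  x = 0.0045+-0.2426z,  y = -0.0095+0.1238z
quadratic in z: (1.0742)z²+(0.0406)z+(-0.0485)=0, √Δ=0.4582 → z ∈ {-0.2322, 0.1944}; z = -0.2322 (taking z<0)
x = 0.0608, y = -0.0383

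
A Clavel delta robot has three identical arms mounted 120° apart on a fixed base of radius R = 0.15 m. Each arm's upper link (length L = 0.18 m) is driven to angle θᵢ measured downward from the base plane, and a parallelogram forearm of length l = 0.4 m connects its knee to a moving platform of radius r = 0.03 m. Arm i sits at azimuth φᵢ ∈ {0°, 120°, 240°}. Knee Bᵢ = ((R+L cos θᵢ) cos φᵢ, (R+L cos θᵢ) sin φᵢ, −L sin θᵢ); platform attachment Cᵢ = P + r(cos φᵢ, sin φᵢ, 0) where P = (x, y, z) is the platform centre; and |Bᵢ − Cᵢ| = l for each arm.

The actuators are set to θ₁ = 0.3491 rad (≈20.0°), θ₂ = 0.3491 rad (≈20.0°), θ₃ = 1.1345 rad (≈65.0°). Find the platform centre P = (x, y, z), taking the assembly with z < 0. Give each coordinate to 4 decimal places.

centre 1 = (0.2891·cos0.0°, 0.2891·sin0.0°, -0.0616) = (0.2891, 0.0000, -0.0616)
centre 2 = (0.2891·cos120.0°, 0.2891·sin120.0°, -0.0616) = (-0.1446, 0.2504, -0.0616)
centre 3 = (0.1961·cos240.0°, 0.1961·sin240.0°, -0.1631) = (-0.0980, -0.1698, -0.1631)
eliminate P² terms by subtracting sphere 1 from 2 and 3
linear system: -0.8674x+0.5008y = 0.0000−0.0000z; -0.7744x+-0.3396y = -0.0223−-0.2031z
det = 0.6824;  x = 0.0164+-0.1491z,  y = 0.0284+-0.2582z
quadratic in z: (1.0889)z²+(0.1898)z+(-0.0810)=0, √Δ=0.6236 → z ∈ {-0.3735, 0.1992}; z = -0.3735 (taking z<0)
x = 0.0721, y = 0.1248

(0.0721, 0.1248, -0.3735)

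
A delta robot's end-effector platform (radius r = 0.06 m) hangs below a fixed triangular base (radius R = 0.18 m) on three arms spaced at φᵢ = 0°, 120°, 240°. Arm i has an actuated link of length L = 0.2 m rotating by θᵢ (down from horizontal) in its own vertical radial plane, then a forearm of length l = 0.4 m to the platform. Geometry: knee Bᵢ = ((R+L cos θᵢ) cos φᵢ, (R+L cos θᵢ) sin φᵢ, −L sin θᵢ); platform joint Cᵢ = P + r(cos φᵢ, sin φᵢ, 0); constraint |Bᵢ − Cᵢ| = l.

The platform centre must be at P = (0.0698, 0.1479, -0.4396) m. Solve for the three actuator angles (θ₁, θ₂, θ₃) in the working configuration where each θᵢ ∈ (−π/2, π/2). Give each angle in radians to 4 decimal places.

arm 1 (φ=0.0°): x'=0.0698, y'=0.1479
  A cos θ + B sin θ = C:  0.0502·cos θ + -0.4396·sin θ = -0.2441
  θ1 = atan2(B,A) + arccos(C/0.4425) = 0.6981
rotate P by −φ2: (0.0932, -0.1344, -0.4396)
  A=0.0268, B=-0.4396, C=(l²−L²−A²−y'²−z²)/(2L)=-0.2301
  γ=atan2(-0.4396,0.0268)=-1.5099;  ψ=arccos(-0.5224)=2.1205;  θ2=γ+ψ≈0.6106
rotate P by −φ3: (-0.1630, -0.0135, -0.4396)
  A=0.2830, B=-0.4396, C=(l²−L²−A²−y'²−z²)/(2L)=-0.3838
  γ=atan2(-0.4396,0.2830)=-0.9988;  ψ=arccos(-0.7341)=2.3951;  θ3=γ+ψ≈1.3963

θ₁ = 0.6981, θ₂ = 0.6106, θ₃ = 1.3963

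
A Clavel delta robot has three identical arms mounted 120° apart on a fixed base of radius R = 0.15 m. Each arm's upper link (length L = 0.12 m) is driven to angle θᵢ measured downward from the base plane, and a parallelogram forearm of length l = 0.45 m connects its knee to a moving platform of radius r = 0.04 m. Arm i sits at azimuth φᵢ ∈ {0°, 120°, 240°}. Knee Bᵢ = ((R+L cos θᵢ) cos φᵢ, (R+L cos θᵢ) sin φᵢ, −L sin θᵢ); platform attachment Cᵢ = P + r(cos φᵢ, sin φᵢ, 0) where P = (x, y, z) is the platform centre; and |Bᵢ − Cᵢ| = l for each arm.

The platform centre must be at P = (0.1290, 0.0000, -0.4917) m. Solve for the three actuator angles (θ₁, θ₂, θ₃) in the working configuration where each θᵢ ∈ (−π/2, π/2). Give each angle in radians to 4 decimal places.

θ₁ = 0.4366, θ₂ = 1.2221, θ₃ = 1.2221

rotate P by −φ1: (0.1290, 0.0000, -0.4917)
  A cos θ + B sin θ = C:  -0.0190·cos θ + -0.4917·sin θ = -0.2251
  γ=atan2(-0.4917,-0.0190)=-1.6094;  ψ=arccos(-0.4575)=2.0460;  θ1=γ+ψ≈0.4366
φ2=120.0° → target in arm frame (-0.0645, -0.1117)
  e−x'=0.1745;  (l²−L²−(e−x')²−y'²−z²)/2L = -0.4025
  √(A²+B²)=0.5217;  θ2 = -1.2298+2.4519 ≈ 1.2221
arm 3 (φ=240.0°): x'=-0.0645, y'=0.1117
  A cos θ + B sin θ = C:  0.1745·cos θ + -0.4917·sin θ = -0.4025
  γ=atan2(-0.4917,0.1745)=-1.2298;  ψ=arccos(-0.7714)=2.4519;  θ3=γ+ψ≈1.2221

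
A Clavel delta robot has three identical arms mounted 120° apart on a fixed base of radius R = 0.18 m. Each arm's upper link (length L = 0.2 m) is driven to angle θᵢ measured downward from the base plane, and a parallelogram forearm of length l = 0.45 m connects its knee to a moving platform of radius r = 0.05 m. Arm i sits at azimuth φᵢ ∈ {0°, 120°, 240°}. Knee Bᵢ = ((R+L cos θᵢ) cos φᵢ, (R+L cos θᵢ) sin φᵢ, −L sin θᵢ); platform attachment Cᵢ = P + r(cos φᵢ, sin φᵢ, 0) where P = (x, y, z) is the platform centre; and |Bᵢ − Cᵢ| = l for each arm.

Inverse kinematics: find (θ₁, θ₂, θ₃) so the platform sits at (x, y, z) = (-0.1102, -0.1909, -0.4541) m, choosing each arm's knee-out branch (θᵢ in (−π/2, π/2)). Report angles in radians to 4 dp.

arm 1 (φ=0.0°): x'=-0.1102, y'=-0.1909
  e−x'=0.2402;  (l²−L²−(e−x')²−y'²−z²)/2L = -0.3446
  θ1 = atan2(B,A) + arccos(C/0.5137) = 1.2219
arm 2 (φ=120.0°): x'=-0.1102, y'=0.1909
  A=0.2402, B=-0.4541, C=(l²−L²−A²−y'²−z²)/(2L)=-0.3446
  γ=atan2(-0.4541,0.2402)=-1.0842;  ψ=arccos(-0.6708)=2.3061;  θ2=γ+ψ≈1.2219
rotate P by −φ3: (0.2204, 0.0000, -0.4541)
  A=-0.0904, B=-0.4541, C=(l²−L²−A²−y'²−z²)/(2L)=-0.1297
  √(A²+B²)=0.4630;  θ3 = -1.7674+1.8547 ≈ 0.0874

θ₁ = 1.2219, θ₂ = 1.2219, θ₃ = 0.0874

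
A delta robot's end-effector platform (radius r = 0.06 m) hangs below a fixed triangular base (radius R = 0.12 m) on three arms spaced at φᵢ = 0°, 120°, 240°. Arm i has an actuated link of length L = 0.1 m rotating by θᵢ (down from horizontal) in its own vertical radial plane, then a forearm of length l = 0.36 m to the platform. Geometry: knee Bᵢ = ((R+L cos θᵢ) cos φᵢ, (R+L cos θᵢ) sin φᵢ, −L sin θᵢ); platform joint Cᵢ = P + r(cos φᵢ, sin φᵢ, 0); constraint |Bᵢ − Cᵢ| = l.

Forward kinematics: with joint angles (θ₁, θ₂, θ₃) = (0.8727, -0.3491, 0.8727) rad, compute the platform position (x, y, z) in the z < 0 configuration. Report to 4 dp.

(-0.0875, 0.1515, -0.3252)

arm 1 at φ=0.0°: e+L cos θ1 = 0.1243;  centre 1 = (0.1243, 0.0000, -0.0766)
arm 2 at φ=120.0°: e+L cos θ2 = 0.1540;  centre 2 = (-0.0770, 0.1333, 0.0342)
arm 3 at φ=240.0°: e+L cos θ3 = 0.1243;  centre 3 = (-0.0621, -0.1076, -0.0766)
eliminate P² terms by subtracting sphere 1 from 2 and 3
linear system: -0.4025x+0.2667y = 0.0036−0.2216z; -0.3728x+-0.2153y = 0.0000−0.0000z
det = 0.1861;  x = -0.0041+0.2564z,  y = 0.0071+-0.4441z
quadratic in z: (1.2629)z²+(0.0810)z+(-0.1072)=0, √Δ=0.7403 → z ∈ {-0.3252, 0.2610}; z = -0.3252 (taking z<0)
x = -0.0875, y = 0.1515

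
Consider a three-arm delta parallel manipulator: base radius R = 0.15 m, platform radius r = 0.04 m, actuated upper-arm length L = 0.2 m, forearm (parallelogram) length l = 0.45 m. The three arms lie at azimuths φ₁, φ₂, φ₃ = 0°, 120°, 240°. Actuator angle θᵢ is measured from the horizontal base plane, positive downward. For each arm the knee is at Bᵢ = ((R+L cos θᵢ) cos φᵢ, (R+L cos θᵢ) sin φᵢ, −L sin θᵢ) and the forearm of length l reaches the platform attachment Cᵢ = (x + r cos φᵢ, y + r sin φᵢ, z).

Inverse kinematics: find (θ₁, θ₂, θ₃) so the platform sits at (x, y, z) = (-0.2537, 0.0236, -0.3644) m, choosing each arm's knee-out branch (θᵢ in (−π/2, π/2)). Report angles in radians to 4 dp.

arm 1 (φ=0.0°): x'=-0.2537, y'=0.0236
  A=0.3637, B=-0.3644, C=(l²−L²−A²−y'²−z²)/(2L)=-0.2578
  γ=atan2(-0.3644,0.3637)=-0.7864;  ψ=arccos(-0.5007)=2.0953;  θ1=γ+ψ≈1.3089
rotate P by −φ2: (0.1473, 0.2079, -0.3644)
  A=-0.0373, B=-0.3644, C=(l²−L²−A²−y'²−z²)/(2L)=-0.0373
  θ2 = atan2(B,A) + arccos(C/0.3663) = -0.0001
rotate P by −φ3: (0.1064, -0.2315, -0.3644)
  e−x'=0.0036;  (l²−L²−(e−x')²−y'²−z²)/2L = -0.0597
  γ=atan2(-0.3644,0.0036)=-1.5609;  ψ=arccos(-0.1639)=1.7355;  θ3=γ+ψ≈0.1745

θ₁ = 1.3089, θ₂ = -0.0001, θ₃ = 0.1745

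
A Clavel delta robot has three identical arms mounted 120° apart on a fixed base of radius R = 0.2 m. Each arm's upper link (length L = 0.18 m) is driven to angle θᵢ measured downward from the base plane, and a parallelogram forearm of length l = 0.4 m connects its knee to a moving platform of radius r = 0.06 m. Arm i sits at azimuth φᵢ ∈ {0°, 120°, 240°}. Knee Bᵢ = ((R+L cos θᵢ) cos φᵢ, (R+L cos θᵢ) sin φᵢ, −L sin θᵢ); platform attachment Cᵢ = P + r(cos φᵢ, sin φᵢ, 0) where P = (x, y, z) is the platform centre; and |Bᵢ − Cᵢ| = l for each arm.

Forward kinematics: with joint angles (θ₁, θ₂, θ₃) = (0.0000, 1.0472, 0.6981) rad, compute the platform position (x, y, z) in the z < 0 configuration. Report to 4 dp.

arm 1 at φ=0.0°: e+L cos θ1 = 0.3200;  S1 = (0.3200, 0.0000, 0.0000)
S2 = (0.2300·cos120.0°, 0.2300·sin120.0°, -0.1559) = (-0.1150, 0.1992, -0.1559)
arm 3 at φ=240.0°: e+L cos θ3 = 0.2779;  S3 = (-0.1389, -0.2407, -0.1157)
|S₂|²−|S₁|² = -0.0252;  |S₃|²−|S₁|² = -0.0118
plane₁₂: -0.8700x+0.3984y+-0.3118z = -0.0252
det = 0.7844;  x = 0.0215+-0.3088z,  y = -0.0164+0.1082z
into |P−S₁|² = l²: 1.1071z² + 0.1808z + -0.0706 = 0;  Δ = 0.3453;  z = -0.3471 or 0.1837 → z<0 root = -0.3471
x = 0.1286, y = -0.0540

(0.1286, -0.0540, -0.3471)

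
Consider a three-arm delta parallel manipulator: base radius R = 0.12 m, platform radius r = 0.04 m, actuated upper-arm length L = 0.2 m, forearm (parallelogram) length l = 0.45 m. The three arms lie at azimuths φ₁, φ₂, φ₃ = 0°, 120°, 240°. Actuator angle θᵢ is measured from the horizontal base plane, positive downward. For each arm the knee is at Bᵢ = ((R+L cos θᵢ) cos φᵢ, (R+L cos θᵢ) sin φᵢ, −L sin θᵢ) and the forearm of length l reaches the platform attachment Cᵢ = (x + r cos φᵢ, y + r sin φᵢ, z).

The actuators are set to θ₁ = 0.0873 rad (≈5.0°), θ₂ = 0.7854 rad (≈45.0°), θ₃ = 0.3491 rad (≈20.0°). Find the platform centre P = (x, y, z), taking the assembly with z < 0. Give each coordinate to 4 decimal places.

(0.1033, -0.0872, -0.4223)

arm 1 at φ=0.0°: ρ1 = 0.2792;  S1 = (0.2792, 0.0000, -0.0174)
S2 = (0.2214·cos120.0°, 0.2214·sin120.0°, -0.1414) = (-0.1107, 0.1918, -0.1414)
φ3=240.0°: virtual centre (-0.1340, -0.2320, -0.0684), radius l
subtract pairs → two planes through P
[-0.7799 0.3835 -0.2480]·P = -0.0093;  [-0.8264 -0.4641 -0.1019]·P = -0.0018
Cramer: x(z) = 0.0073-0.2271z;  y(z) = -0.0092+0.1847z
into |P−S₁|² = l²: 1.0857z² + 0.1550z + -0.1282 = 0;  Δ = 0.5807;  z = -0.4223 or 0.2796 → z<0 root = -0.4223
x = 0.1033, y = -0.0872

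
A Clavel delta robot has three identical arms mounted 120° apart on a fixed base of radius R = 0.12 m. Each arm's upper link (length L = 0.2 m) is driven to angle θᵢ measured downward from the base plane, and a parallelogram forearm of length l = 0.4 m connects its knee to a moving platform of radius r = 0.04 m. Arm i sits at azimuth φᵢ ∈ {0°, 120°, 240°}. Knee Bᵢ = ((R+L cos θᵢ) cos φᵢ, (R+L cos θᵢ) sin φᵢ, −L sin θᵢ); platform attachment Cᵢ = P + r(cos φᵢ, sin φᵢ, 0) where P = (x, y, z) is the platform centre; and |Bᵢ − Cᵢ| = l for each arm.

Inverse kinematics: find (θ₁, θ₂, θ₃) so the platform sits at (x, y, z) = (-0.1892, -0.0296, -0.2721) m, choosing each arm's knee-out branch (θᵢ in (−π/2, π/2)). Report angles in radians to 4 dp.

arm 1 (φ=0.0°): x'=-0.1892, y'=-0.0296
  e−x'=0.2692;  (l²−L²−(e−x')²−y'²−z²)/2L = -0.0685
  γ=atan2(-0.2721,0.2692)=-0.7908;  ψ=arccos(-0.1789)=1.7506;  θ1=γ+ψ≈0.9599
φ2=120.0° → target in arm frame (0.0690, 0.1787)
  A=0.0110, B=-0.2721, C=(l²−L²−A²−y'²−z²)/(2L)=0.0348
  γ=atan2(-0.2721,0.0110)=-1.5303;  ψ=arccos(0.1278)=1.4426;  θ2=γ+ψ≈-0.0876
rotate P by −φ3: (0.1202, -0.1491, -0.2721)
  e−x'=-0.0402;  (l²−L²−(e−x')²−y'²−z²)/2L = 0.0553
  √(A²+B²)=0.2751;  θ3 = -1.7176+1.3683 ≈ -0.3493

θ₁ = 0.9599, θ₂ = -0.0876, θ₃ = -0.3493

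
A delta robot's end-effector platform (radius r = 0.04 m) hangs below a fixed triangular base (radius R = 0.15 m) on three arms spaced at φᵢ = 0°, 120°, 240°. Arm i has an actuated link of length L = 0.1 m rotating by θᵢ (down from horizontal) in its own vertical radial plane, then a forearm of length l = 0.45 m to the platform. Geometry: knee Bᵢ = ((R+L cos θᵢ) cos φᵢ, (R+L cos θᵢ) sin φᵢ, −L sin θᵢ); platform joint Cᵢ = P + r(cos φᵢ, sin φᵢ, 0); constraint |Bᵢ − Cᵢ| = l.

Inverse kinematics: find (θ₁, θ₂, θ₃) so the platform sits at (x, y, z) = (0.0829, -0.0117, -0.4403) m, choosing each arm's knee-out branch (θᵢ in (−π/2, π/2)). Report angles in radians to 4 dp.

arm 1 (φ=0.0°): x'=0.0829, y'=-0.0117
  A=0.0271, B=-0.4403, C=(l²−L²−A²−y'²−z²)/(2L)=-0.0112
  θ1 = atan2(B,A) + arccos(C/0.4411) = 0.0868
arm 2 (φ=120.0°): x'=-0.0516, y'=-0.0659
  e−x'=0.1616;  (l²−L²−(e−x')²−y'²−z²)/2L = -0.1591
  θ2 = atan2(B,A) + arccos(C/0.4690) = 0.6978
rotate P by −φ3: (-0.0313, 0.0776, -0.4403)
  e−x'=0.1413;  (l²−L²−(e−x')²−y'²−z²)/2L = -0.1368
  θ3 = atan2(B,A) + arccos(C/0.4624) = 0.6109

θ₁ = 0.0868, θ₂ = 0.6978, θ₃ = 0.6109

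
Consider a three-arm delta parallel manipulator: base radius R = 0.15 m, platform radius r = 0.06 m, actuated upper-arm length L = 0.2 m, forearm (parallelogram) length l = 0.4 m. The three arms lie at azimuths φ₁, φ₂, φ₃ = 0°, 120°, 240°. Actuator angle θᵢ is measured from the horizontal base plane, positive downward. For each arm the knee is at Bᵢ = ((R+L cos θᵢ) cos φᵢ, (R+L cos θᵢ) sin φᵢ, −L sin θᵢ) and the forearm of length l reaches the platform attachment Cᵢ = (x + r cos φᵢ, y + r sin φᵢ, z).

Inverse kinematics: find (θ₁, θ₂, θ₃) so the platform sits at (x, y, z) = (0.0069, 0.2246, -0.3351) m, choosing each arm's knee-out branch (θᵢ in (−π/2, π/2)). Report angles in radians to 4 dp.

θ₁ = 0.6108, θ₂ = -0.1748, θ₃ = 1.2214

rotate P by −φ1: (0.0069, 0.2246, -0.3351)
  A cos θ + B sin θ = C:  0.0831·cos θ + -0.3351·sin θ = -0.1241
  γ=atan2(-0.3351,0.0831)=-1.3277;  ψ=arccos(-0.3595)=1.9385;  θ1=γ+ψ≈0.6108
rotate P by −φ2: (0.1911, -0.1183, -0.3351)
  e−x'=-0.1011;  (l²−L²−(e−x')²−y'²−z²)/2L = -0.0412
  θ2 = atan2(B,A) + arccos(C/0.3500) = -0.1748
rotate P by −φ3: (-0.1980, -0.1063, -0.3351)
  A=0.2880, B=-0.3351, C=(l²−L²−A²−y'²−z²)/(2L)=-0.2163
  γ=atan2(-0.3351,0.2880)=-0.8609;  ψ=arccos(-0.4895)=2.0824;  θ3=γ+ψ≈1.2214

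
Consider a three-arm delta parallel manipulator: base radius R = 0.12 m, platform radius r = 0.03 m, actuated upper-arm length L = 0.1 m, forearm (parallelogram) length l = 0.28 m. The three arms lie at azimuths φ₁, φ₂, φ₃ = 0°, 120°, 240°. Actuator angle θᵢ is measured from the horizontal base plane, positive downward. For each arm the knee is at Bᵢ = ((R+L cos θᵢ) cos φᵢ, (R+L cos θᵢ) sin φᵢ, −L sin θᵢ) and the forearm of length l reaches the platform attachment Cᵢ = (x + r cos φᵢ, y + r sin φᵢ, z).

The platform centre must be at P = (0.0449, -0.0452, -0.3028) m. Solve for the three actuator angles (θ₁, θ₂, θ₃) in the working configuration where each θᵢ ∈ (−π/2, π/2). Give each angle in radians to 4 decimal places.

θ₁ = 0.6112, θ₂ = 1.2216, θ₃ = 0.7851

arm 1 (φ=0.0°): x'=0.0449, y'=-0.0452
  A cos θ + B sin θ = C:  0.0451·cos θ + -0.3028·sin θ = -0.1368
  √(A²+B²)=0.3061;  θ1 = -1.4229+2.0341 ≈ 0.6112
rotate P by −φ2: (-0.0616, -0.0163, -0.3028)
  A cos θ + B sin θ = C:  0.1516·cos θ + -0.3028·sin θ = -0.2327
  γ=atan2(-0.3028,0.1516)=-1.1066;  ψ=arccos(-0.6871)=2.3283;  θ2=γ+ψ≈1.2216
rotate P by −φ3: (0.0167, 0.0615, -0.3028)
  A cos θ + B sin θ = C:  0.0733·cos θ + -0.3028·sin θ = -0.1622
  θ3 = atan2(B,A) + arccos(C/0.3115) = 0.7851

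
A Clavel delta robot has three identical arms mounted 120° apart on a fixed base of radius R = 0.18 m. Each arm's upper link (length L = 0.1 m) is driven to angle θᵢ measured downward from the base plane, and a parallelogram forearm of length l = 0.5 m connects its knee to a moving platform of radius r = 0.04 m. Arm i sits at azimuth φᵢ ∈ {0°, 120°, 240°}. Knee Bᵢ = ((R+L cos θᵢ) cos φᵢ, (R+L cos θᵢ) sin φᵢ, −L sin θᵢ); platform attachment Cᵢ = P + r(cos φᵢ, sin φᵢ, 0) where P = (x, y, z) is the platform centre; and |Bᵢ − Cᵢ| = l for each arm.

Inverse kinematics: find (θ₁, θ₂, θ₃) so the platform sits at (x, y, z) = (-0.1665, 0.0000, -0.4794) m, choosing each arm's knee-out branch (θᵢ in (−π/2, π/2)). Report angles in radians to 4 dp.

θ₁ = 1.3961, θ₂ = 0.2616, θ₃ = 0.2616

rotate P by −φ1: (-0.1665, 0.0000, -0.4794)
  A=0.3065, B=-0.4794, C=(l²−L²−A²−y'²−z²)/(2L)=-0.4188
  √(A²+B²)=0.5690;  θ1 = -1.0020+2.3981 ≈ 1.3961
rotate P by −φ2: (0.0832, 0.1442, -0.4794)
  A=0.0568, B=-0.4794, C=(l²−L²−A²−y'²−z²)/(2L)=-0.0692
  √(A²+B²)=0.4827;  θ2 = -1.4530+1.7146 ≈ 0.2616
φ3=240.0° → target in arm frame (0.0833, -0.1442)
  A cos θ + B sin θ = C:  0.0567·cos θ + -0.4794·sin θ = -0.0692
  θ3 = atan2(B,A) + arccos(C/0.4827) = 0.2616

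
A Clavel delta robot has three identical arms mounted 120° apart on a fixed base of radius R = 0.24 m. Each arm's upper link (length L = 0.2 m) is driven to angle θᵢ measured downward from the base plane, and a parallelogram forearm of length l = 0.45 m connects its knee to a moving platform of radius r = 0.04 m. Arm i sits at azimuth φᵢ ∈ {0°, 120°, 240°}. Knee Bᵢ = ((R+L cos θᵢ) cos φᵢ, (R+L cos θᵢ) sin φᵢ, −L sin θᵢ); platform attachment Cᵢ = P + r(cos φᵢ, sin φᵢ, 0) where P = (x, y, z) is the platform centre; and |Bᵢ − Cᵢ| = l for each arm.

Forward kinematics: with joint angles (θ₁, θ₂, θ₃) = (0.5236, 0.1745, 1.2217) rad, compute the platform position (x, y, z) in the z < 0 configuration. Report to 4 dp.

O1 = (0.3732·cos0.0°, 0.3732·sin0.0°, -0.1000) = (0.3732, 0.0000, -0.1000)
O2 = (0.3970·cos120.0°, 0.3970·sin120.0°, -0.0347) = (-0.1985, 0.3438, -0.0347)
φ3=240.0°: virtual centre (-0.1342, -0.2324, -0.1879), radius l
eliminate P² terms by subtracting sphere 1 from 2 and 3
linear system: -1.1434x+0.6876y = 0.0095−0.1306z; -1.0148x+-0.4649y = -0.0419−-0.1759z
det = 1.2293;  x = 0.0199+-0.0490z,  y = 0.0468+-0.2714z
into |P−O₁|² = l²: 1.0760z² + 0.2092z + -0.0654 = 0;  Δ = 0.3255;  z = -0.3623 or 0.1679 → z<0 root = -0.3623
x = 0.0376, y = 0.1451

(0.0376, 0.1451, -0.3623)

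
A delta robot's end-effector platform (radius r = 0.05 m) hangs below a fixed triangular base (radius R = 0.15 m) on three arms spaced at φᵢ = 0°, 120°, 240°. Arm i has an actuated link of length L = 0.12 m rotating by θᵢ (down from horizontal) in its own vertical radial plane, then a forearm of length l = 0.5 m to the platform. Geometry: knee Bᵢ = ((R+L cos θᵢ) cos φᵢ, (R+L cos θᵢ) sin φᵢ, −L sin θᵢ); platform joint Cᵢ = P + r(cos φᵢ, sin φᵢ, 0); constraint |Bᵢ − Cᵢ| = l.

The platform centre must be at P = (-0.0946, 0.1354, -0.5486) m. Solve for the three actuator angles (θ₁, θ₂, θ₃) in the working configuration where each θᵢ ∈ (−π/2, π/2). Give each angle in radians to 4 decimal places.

arm 1 (φ=0.0°): x'=-0.0946, y'=0.1354
  e−x'=0.1946;  (l²−L²−(e−x')²−y'²−z²)/2L = -0.5065
  √(A²+B²)=0.5821;  θ1 = -1.2299+2.6263 ≈ 1.3964
rotate P by −φ2: (0.1646, 0.0142, -0.5486)
  A=-0.0646, B=-0.5486, C=(l²−L²−A²−y'²−z²)/(2L)=-0.2906
  θ2 = atan2(B,A) + arccos(C/0.5524) = 0.4367
rotate P by −φ3: (-0.0700, -0.1496, -0.5486)
  A cos θ + B sin θ = C:  0.1700·cos θ + -0.5486·sin θ = -0.4860
  θ3 = atan2(B,A) + arccos(C/0.5743) = 1.3092

θ₁ = 1.3964, θ₂ = 0.4367, θ₃ = 1.3092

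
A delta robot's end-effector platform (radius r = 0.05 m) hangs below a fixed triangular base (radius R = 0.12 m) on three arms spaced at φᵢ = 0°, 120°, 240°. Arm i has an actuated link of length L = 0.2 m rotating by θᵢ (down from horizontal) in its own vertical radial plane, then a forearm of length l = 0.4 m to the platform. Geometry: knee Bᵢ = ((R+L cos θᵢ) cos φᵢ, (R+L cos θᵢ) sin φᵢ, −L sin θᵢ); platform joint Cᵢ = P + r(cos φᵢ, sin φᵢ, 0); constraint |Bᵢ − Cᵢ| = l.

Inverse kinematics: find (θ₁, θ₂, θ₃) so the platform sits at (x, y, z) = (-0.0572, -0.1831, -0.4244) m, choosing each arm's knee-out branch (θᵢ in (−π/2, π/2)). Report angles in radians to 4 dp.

θ₁ = 0.9595, θ₂ = 1.1342, θ₃ = 0.1744

arm 1 (φ=0.0°): x'=-0.0572, y'=-0.1831
  A cos θ + B sin θ = C:  0.1272·cos θ + -0.4244·sin θ = -0.2746
  √(A²+B²)=0.4431;  θ1 = -1.2796+2.2391 ≈ 0.9595
arm 2 (φ=120.0°): x'=-0.1300, y'=0.1411
  A cos θ + B sin θ = C:  0.2000·cos θ + -0.4244·sin θ = -0.3000
  √(A²+B²)=0.4692;  θ2 = -1.1305+2.2646 ≈ 1.1342
φ3=240.0° → target in arm frame (0.1872, 0.0420)
  e−x'=-0.1172;  (l²−L²−(e−x')²−y'²−z²)/2L = -0.1890
  γ=atan2(-0.4244,-0.1172)=-1.8402;  ψ=arccos(-0.4293)=2.0145;  θ3=γ+ψ≈0.1744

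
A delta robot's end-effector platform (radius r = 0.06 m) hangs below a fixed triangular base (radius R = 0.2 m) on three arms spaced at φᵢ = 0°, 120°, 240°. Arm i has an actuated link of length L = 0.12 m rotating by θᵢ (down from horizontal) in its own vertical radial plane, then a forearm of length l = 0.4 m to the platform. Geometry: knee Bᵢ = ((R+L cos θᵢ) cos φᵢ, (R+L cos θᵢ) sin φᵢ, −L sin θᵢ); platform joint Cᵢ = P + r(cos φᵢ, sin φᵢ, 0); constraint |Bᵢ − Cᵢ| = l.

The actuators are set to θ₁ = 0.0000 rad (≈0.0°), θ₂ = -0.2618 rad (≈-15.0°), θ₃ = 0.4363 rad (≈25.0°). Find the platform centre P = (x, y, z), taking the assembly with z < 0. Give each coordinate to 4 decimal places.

(0.0111, 0.0599, -0.3073)

arm 1 at φ=0.0°: ρ1 = 0.2600;  centre 1 = (0.2600, 0.0000, 0.0000)
φ2=120.0°: virtual centre (-0.1280, 0.2216, 0.0311), radius l
arm 3 at φ=240.0°: ρ3 = 0.2488;  centre 3 = (-0.1244, -0.2154, -0.0507)
|centre ₂|²−|centre ₁|² = -0.0011;  |centre ₃|²−|centre ₁|² = -0.0031
[-0.7759 0.4433 0.0621]·P = -0.0011;  [-0.7688 -0.4309 -0.1014]·P = -0.0031
Cramer: x(z) = 0.0028-0.0269z;  y(z) = 0.0023-0.1873z
quadratic in z: (1.0358)z²+(0.0130)z+(-0.0938)=0, √Δ=0.6237 → z ∈ {-0.3073, 0.2948}; z = -0.3073 (taking z<0)
x = 0.0111, y = 0.0599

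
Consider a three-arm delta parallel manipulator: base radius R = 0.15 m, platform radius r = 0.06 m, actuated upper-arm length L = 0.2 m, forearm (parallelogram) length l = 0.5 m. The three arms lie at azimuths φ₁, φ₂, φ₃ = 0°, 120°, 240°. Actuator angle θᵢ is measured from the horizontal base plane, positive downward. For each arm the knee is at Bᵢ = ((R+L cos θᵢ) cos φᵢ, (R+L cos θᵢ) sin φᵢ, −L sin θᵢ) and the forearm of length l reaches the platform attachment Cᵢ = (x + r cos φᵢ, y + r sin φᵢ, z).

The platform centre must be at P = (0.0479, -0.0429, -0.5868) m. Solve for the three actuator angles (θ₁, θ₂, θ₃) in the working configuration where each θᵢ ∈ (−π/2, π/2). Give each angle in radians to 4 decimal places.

θ₁ = 0.6980, θ₂ = 0.9597, θ₃ = 0.7851

φ1=0.0° → target in arm frame (0.0479, -0.0429)
  A cos θ + B sin θ = C:  0.0421·cos θ + -0.5868·sin θ = -0.3449
  √(A²+B²)=0.5883;  θ1 = -1.4992+2.1972 ≈ 0.6980
rotate P by −φ2: (-0.0611, -0.0200, -0.5868)
  A=0.1511, B=-0.5868, C=(l²−L²−A²−y'²−z²)/(2L)=-0.3939
  √(A²+B²)=0.6059;  θ2 = -1.3188+2.2785 ≈ 0.9597
rotate P by −φ3: (0.0132, 0.0629, -0.5868)
  A cos θ + B sin θ = C:  0.0768·cos θ + -0.5868·sin θ = -0.3605
  √(A²+B²)=0.5918;  θ3 = -1.4407+2.2258 ≈ 0.7851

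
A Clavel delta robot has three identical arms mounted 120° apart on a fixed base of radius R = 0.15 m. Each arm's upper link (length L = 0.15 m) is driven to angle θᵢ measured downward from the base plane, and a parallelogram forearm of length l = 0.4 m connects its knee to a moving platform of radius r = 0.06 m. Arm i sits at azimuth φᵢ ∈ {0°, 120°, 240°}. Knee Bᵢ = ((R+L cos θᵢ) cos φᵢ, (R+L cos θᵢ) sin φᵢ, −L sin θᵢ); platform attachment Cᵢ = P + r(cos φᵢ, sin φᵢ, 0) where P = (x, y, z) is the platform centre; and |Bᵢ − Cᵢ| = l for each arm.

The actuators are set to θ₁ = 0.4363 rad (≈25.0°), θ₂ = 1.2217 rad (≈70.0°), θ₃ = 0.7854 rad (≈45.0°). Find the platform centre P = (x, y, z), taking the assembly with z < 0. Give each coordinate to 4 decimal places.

φ1=0.0°: virtual centre (0.2259, 0.0000, -0.0634), radius l
arm 2 at φ=120.0°: (R−r)+L cos θ2 = 0.1413;  O2 = (-0.0707, 0.1224, -0.1410)
arm 3 at φ=240.0°: (R−r)+L cos θ3 = 0.1961;  O3 = (-0.0980, -0.1698, -0.1061)
|O₂|²−|O₁|² = -0.0152;  |O₃|²−|O₁|² = -0.0054
[-0.5932 0.2448 -0.1551]·P = -0.0152;  [-0.6480 -0.3396 -0.0854]·P = -0.0054
det = 0.3600;  x = 0.0180+-0.2043z,  y = -0.0186+0.1386z
into |P−O₁|² = l²: 1.0610z² + 0.2066z + -0.1124 = 0;  Δ = 0.5197;  z = -0.4371 or 0.2424 → z<0 root = -0.4371
x = 0.1073, y = -0.0791

(0.1073, -0.0791, -0.4371)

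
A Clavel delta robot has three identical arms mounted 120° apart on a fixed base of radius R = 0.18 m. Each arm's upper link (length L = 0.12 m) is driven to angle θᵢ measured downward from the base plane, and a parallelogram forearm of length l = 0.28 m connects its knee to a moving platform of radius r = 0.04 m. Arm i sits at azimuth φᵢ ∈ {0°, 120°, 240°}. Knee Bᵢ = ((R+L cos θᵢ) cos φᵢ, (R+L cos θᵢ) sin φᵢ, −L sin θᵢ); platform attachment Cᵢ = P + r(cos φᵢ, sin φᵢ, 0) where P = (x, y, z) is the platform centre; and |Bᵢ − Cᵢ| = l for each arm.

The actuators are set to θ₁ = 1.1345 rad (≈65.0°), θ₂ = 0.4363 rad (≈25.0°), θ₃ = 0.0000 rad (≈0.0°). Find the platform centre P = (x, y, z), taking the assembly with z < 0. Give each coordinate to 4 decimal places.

arm 1 at φ=0.0°: (R−r)+L cos θ1 = 0.1907;  S1 = (0.1907, 0.0000, -0.1088)
S2 = (0.2488·cos120.0°, 0.2488·sin120.0°, -0.0507) = (-0.1244, 0.2154, -0.0507)
arm 3 at φ=240.0°: (R−r)+L cos θ3 = 0.2600;  S3 = (-0.1300, -0.2252, 0.0000)
subtract pairs → two planes through P
plane₁₂: -0.6302x+0.4309y+0.1161z = 0.0163
det = 0.5602;  x = -0.0280+0.2606z,  y = -0.0032+0.1118z
into |P−S₁|² = l²: 1.0804z² + 0.1028z + -0.0187 = 0;  Δ = 0.0915;  z = -0.1876 or 0.0924 → z<0 root = -0.1876
x = -0.0769, y = -0.0242

(-0.0769, -0.0242, -0.1876)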